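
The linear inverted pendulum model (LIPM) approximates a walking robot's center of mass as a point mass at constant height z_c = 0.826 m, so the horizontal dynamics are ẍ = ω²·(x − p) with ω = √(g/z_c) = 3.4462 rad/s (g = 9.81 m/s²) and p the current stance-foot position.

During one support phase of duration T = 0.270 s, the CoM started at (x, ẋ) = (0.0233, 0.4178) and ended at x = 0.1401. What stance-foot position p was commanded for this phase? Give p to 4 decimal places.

ωT = 3.4462·0.270 = 0.930474; cosh(ωT) = 1.465039, sinh(ωT) = 1.070672
x(T) = p + (x₀−p)·cosh(ωT) + (ẋ₀/ω)·sinh(ωT) ⇒ p·(1 − cosh) = x(T) − x₀·cosh − (ẋ₀/ω)·sinh
numerator   = 0.1401 − (0.0233)·1.465039 − (0.4178/3.4462)·1.070672 = -0.023838
denominator = 1 − 1.465039 = -0.465039
p = -0.023838 / -0.465039 = 0.0513

p = 0.0513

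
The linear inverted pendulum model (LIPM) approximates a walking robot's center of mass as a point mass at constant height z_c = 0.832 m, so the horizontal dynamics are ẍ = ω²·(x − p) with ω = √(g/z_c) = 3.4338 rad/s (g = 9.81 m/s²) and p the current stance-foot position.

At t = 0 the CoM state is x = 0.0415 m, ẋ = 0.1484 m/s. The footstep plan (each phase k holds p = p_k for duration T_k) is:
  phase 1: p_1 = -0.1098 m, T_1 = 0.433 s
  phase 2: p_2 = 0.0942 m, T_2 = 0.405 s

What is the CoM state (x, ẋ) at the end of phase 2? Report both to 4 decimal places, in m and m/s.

phase 1: p=-0.1098, T=0.433, ωT=1.486835, cosh=2.324582, sinh=2.098495; start (x,ẋ)=(0.041500, 0.148400) → end (x,ẋ)=(0.332601, 1.435207)
phase 2: p=0.0942, T=0.405, ωT=1.390689, cosh=2.133260, sinh=1.884357; start (x,ẋ)=(0.332601, 1.435207) → end (x,ẋ)=(1.390365, 4.604243)

x = 1.3904, ẋ = 4.6042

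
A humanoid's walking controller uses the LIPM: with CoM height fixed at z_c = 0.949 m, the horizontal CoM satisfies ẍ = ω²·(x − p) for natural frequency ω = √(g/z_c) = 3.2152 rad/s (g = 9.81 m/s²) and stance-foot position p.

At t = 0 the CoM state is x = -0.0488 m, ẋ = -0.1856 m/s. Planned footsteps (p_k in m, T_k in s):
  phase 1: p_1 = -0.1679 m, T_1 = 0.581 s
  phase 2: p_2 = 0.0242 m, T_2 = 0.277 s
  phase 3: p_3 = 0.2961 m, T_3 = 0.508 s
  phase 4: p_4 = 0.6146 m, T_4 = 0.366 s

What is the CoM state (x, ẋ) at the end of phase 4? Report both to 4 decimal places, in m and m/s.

phase 1: p=-0.1679, T=0.581, ωT=1.868031, cosh=3.314981, sinh=3.160554; start (x,ẋ)=(-0.048800, -0.185600) → end (x,ẋ)=(0.044469, 0.595011)
phase 2: p=0.0242, T=0.277, ωT=0.890610, cosh=1.423511, sinh=1.013106; start (x,ẋ)=(0.044469, 0.595011) → end (x,ẋ)=(0.240540, 0.913027)
phase 3: p=0.2961, T=0.508, ωT=1.633322, cosh=2.658068, sinh=2.462788; start (x,ẋ)=(0.240540, 0.913027) → end (x,ẋ)=(0.847781, 1.986946)
phase 4: p=0.6146, T=0.366, ωT=1.176763, cosh=1.776066, sinh=1.467791; start (x,ẋ)=(0.847781, 1.986946) → end (x,ẋ)=(1.935819, 4.629387)

x = 1.9358, ẋ = 4.6294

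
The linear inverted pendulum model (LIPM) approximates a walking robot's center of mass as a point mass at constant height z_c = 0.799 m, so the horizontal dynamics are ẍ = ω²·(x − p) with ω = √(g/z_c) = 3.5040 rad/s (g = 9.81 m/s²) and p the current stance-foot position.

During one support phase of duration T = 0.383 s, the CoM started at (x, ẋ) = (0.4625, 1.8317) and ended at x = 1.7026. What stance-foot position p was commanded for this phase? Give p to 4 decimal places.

p = 0.1673

ωT = 3.5040·0.383 = 1.342032; cosh(ωT) = 2.044063, sinh(ωT) = 1.782749
x(T) = p + (x₀−p)·cosh(ωT) + (ẋ₀/ω)·sinh(ωT) ⇒ p·(1 − cosh) = x(T) − x₀·cosh − (ẋ₀/ω)·sinh
numerator   = 1.7026 − (0.4625)·2.044063 − (1.8317/3.5040)·1.782749 = -0.174703
denominator = 1 − 2.044063 = -1.044063
p = -0.174703 / -1.044063 = 0.1673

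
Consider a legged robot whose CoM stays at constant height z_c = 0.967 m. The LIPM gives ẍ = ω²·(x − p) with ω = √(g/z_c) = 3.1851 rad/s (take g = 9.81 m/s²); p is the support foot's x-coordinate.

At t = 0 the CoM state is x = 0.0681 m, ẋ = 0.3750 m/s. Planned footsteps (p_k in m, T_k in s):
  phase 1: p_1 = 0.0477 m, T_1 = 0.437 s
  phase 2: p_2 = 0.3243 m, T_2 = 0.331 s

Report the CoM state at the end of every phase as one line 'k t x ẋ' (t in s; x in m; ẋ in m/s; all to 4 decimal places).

phase 1: p=0.0477, T=0.437, ωT=1.391889, cosh=2.135523, sinh=1.886917; start (x,ẋ)=(0.068100, 0.375000) → end (x,ẋ)=(0.313422, 0.923425)
phase 2: p=0.3243, T=0.331, ωT=1.054268, cosh=1.609161, sinh=1.260713; start (x,ẋ)=(0.313422, 0.923425) → end (x,ẋ)=(0.672302, 1.442260)

1 0.4370 0.3134 0.9234
2 0.7680 0.6723 1.4423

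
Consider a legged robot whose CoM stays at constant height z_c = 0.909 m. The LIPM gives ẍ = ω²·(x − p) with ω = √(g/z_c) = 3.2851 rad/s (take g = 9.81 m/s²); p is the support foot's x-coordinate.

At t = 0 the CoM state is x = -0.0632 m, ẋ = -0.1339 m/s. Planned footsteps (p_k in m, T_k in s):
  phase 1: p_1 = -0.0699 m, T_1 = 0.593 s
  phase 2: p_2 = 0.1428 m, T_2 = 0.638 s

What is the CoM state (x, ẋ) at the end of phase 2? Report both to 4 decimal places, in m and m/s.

phase 1: p=-0.0699, T=0.593, ωT=1.948064, cosh=3.578823, sinh=3.436273; start (x,ẋ)=(-0.063200, -0.133900) → end (x,ẋ)=(-0.185984, -0.403571)
phase 2: p=0.1428, T=0.638, ωT=2.095894, cosh=4.127834, sinh=4.004873; start (x,ẋ)=(-0.185984, -0.403571) → end (x,ẋ)=(-1.706359, -5.991488)

x = -1.7064, ẋ = -5.9915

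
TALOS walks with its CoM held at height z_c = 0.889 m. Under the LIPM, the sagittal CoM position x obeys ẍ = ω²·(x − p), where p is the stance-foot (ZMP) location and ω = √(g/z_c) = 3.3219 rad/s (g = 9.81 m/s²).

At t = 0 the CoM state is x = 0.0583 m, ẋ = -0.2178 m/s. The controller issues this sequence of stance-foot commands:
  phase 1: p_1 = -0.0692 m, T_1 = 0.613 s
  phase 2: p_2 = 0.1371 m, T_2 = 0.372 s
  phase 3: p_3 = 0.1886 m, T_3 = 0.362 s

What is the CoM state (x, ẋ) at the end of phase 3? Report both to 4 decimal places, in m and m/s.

x = 1.6235, ẋ = 4.8706

phase 1: p=-0.0692, T=0.613, ωT=2.036325, cosh=3.896452, sinh=3.765944; start (x,ẋ)=(0.058300, -0.217800) → end (x,ẋ)=(0.180684, 0.746389)
phase 2: p=0.1371, T=0.372, ωT=1.235747, cosh=1.865782, sinh=1.575165; start (x,ẋ)=(0.180684, 0.746389) → end (x,ẋ)=(0.572338, 1.620654)
phase 3: p=0.1886, T=0.362, ωT=1.202528, cosh=1.814477, sinh=1.514043; start (x,ẋ)=(0.572338, 1.620654) → end (x,ẋ)=(1.623539, 4.870650)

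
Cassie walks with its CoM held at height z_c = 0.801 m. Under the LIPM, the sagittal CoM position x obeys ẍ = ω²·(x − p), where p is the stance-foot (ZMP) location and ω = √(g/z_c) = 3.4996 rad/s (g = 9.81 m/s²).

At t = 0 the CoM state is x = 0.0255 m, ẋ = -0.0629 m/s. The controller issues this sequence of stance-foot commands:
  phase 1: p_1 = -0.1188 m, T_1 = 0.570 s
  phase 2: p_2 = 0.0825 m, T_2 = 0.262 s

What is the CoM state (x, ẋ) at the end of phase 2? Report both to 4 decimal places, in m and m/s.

x = 0.9563, ẋ = 3.3087

phase 1: p=-0.1188, T=0.570, ωT=1.994772, cosh=3.743286, sinh=3.607241; start (x,ẋ)=(0.025500, -0.062900) → end (x,ẋ)=(0.356521, 1.586176)
phase 2: p=0.0825, T=0.262, ωT=0.916895, cosh=1.450635, sinh=1.050877; start (x,ẋ)=(0.356521, 1.586176) → end (x,ẋ)=(0.956310, 3.308717)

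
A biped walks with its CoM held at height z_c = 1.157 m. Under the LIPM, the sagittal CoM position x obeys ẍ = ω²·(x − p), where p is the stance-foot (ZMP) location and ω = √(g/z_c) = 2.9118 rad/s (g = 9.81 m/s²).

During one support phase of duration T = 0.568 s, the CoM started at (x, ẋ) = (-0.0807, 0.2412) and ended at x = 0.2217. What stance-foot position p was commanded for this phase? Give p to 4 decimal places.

ωT = 2.9118·0.568 = 1.653902; cosh(ωT) = 2.709321, sinh(ωT) = 2.518019
x(T) = p + (x₀−p)·cosh(ωT) + (ẋ₀/ω)·sinh(ωT) ⇒ p·(1 − cosh) = x(T) − x₀·cosh − (ẋ₀/ω)·sinh
numerator   = 0.2217 − (-0.0807)·2.709321 − (0.2412/2.9118)·2.518019 = 0.231761
denominator = 1 − 2.709321 = -1.709321
p = 0.231761 / -1.709321 = -0.1356

p = -0.1356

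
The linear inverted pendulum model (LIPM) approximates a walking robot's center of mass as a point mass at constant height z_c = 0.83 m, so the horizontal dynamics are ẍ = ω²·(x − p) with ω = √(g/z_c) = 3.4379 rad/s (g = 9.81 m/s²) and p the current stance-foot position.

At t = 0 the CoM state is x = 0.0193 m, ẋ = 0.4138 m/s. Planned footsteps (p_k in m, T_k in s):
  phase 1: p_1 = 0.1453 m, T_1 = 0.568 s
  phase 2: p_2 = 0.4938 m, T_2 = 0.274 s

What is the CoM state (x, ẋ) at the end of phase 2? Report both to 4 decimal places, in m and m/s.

phase 1: p=0.1453, T=0.568, ωT=1.952727, cosh=3.594884, sinh=3.452998; start (x,ẋ)=(0.019300, 0.413800) → end (x,ẋ)=(0.107962, -0.008191)
phase 2: p=0.4938, T=0.274, ωT=0.941985, cosh=1.477460, sinh=1.087607; start (x,ẋ)=(0.107962, -0.008191) → end (x,ẋ)=(-0.078852, -1.454782)

x = -0.0789, ẋ = -1.4548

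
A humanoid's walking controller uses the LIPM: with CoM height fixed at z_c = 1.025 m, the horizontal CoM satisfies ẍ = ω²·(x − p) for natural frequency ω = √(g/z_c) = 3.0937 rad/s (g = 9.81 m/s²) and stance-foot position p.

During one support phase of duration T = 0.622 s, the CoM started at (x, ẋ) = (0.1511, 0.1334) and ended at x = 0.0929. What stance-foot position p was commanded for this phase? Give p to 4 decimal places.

p = 0.2323

ωT = 3.0937·0.622 = 1.924281; cosh(ωT) = 3.498102, sinh(ωT) = 3.352122
x(T) = p + (x₀−p)·cosh(ωT) + (ẋ₀/ω)·sinh(ωT) ⇒ p·(1 − cosh) = x(T) − x₀·cosh − (ẋ₀/ω)·sinh
numerator   = 0.0929 − (0.1511)·3.498102 − (0.1334/3.0937)·3.352122 = -0.580206
denominator = 1 − 3.498102 = -2.498102
p = -0.580206 / -2.498102 = 0.2323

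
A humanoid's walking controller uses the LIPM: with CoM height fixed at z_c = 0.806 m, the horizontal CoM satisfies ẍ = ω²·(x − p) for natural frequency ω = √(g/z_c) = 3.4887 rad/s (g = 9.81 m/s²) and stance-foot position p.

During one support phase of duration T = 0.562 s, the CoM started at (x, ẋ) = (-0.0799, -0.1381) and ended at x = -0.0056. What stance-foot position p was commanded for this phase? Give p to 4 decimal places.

ωT = 3.4887·0.562 = 1.960649; cosh(ωT) = 3.622353, sinh(ωT) = 3.481586
x(T) = p + (x₀−p)·cosh(ωT) + (ẋ₀/ω)·sinh(ωT) ⇒ p·(1 − cosh) = x(T) − x₀·cosh − (ẋ₀/ω)·sinh
numerator   = -0.0056 − (-0.0799)·3.622353 − (-0.1381/3.4887)·3.481586 = 0.421644
denominator = 1 − 3.622353 = -2.622353
p = 0.421644 / -2.622353 = -0.1608

p = -0.1608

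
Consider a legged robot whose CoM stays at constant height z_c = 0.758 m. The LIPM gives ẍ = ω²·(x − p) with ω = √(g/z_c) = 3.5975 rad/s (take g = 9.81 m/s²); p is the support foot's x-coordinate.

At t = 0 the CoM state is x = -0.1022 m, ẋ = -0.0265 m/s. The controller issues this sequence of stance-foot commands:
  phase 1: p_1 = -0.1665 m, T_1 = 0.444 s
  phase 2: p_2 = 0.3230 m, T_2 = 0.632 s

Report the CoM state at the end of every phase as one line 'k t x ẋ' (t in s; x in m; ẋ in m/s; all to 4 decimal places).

1 0.4440 -0.0186 0.4798
2 1.0760 -0.7131 -3.5513

phase 1: p=-0.1665, T=0.444, ωT=1.597290, cosh=2.571036, sinh=2.368592; start (x,ẋ)=(-0.102200, -0.026500) → end (x,ẋ)=(-0.018630, 0.479768)
phase 2: p=0.3230, T=0.632, ωT=2.273620, cosh=4.908721, sinh=4.805782; start (x,ẋ)=(-0.018630, 0.479768) → end (x,ẋ)=(-0.713059, -3.551323)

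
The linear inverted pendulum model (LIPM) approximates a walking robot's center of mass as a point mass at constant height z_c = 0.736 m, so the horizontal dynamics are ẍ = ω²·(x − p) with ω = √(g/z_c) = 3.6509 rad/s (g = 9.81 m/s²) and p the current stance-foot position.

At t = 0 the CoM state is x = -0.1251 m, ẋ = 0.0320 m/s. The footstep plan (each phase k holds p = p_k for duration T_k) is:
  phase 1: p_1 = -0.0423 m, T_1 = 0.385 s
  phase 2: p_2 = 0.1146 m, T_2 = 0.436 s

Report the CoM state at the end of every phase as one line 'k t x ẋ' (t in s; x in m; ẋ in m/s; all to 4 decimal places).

phase 1: p=-0.0423, T=0.385, ωT=1.405597, cosh=2.161590, sinh=1.916369; start (x,ẋ)=(-0.125100, 0.032000) → end (x,ẋ)=(-0.204483, -0.510137)
phase 2: p=0.1146, T=0.436, ωT=1.591792, cosh=2.558053, sinh=2.354493; start (x,ẋ)=(-0.204483, -0.510137) → end (x,ẋ)=(-1.030622, -4.047798)

1 0.3850 -0.2045 -0.5101
2 0.8210 -1.0306 -4.0478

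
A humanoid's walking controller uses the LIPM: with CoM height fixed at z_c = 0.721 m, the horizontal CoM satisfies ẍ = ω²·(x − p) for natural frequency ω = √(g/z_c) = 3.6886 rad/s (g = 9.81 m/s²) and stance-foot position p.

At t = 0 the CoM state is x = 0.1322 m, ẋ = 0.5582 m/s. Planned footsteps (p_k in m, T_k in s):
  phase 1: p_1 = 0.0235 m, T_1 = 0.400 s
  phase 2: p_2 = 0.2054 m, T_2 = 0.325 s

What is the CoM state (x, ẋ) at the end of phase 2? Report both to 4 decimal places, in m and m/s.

x = 1.7603, ẋ = 5.9485

phase 1: p=0.0235, T=0.400, ωT=1.475440, cosh=2.300819, sinh=2.072141; start (x,ẋ)=(0.132200, 0.558200) → end (x,ẋ)=(0.587178, 2.115144)
phase 2: p=0.2054, T=0.325, ωT=1.198795, cosh=1.808838, sinh=1.507281; start (x,ẋ)=(0.587178, 2.115144) → end (x,ẋ)=(1.760291, 5.948546)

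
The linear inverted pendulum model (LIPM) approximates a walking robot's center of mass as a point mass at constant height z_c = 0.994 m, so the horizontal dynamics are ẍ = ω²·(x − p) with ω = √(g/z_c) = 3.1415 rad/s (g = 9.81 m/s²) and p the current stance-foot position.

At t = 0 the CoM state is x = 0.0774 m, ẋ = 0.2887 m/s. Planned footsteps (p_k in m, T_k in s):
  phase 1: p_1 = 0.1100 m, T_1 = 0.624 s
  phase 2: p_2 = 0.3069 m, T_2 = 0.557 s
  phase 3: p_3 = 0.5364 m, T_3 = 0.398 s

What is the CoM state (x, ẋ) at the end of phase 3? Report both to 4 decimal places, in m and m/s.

x = 2.3495, ẋ = 5.9359

phase 1: p=0.1100, T=0.624, ωT=1.960296, cosh=3.621123, sinh=3.480306; start (x,ẋ)=(0.077400, 0.288700) → end (x,ẋ)=(0.311787, 0.688990)
phase 2: p=0.3069, T=0.557, ωT=1.749816, cosh=2.963674, sinh=2.789868; start (x,ẋ)=(0.311787, 0.688990) → end (x,ẋ)=(0.933255, 2.084775)
phase 3: p=0.5364, T=0.398, ωT=1.250317, cosh=1.888932, sinh=1.602518; start (x,ẋ)=(0.933255, 2.084775) → end (x,ẋ)=(2.349500, 5.935886)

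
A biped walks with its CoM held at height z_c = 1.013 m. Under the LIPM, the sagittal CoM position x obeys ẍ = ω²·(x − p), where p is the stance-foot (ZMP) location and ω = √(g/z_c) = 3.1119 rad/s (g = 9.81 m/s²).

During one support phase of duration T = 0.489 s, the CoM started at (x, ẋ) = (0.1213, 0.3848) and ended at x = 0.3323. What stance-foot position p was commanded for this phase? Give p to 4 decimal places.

p = 0.1632

ωT = 3.1119·0.489 = 1.521719; cosh(ωT) = 2.399214, sinh(ωT) = 2.180878
x(T) = p + (x₀−p)·cosh(ωT) + (ẋ₀/ω)·sinh(ωT) ⇒ p·(1 − cosh) = x(T) − x₀·cosh − (ẋ₀/ω)·sinh
numerator   = 0.3323 − (0.1213)·2.399214 − (0.3848/3.1119)·2.180878 = -0.228400
denominator = 1 − 2.399214 = -1.399214
p = -0.228400 / -1.399214 = 0.1632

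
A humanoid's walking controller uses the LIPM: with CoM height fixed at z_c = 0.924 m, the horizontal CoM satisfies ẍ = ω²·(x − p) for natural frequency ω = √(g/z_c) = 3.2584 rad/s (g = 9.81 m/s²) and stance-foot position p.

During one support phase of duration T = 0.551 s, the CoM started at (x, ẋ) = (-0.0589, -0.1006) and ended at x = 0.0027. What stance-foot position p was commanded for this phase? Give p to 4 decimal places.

ωT = 3.2584·0.551 = 1.795378; cosh(ωT) = 3.093909, sinh(ωT) = 2.927844
x(T) = p + (x₀−p)·cosh(ωT) + (ẋ₀/ω)·sinh(ωT) ⇒ p·(1 − cosh) = x(T) − x₀·cosh − (ẋ₀/ω)·sinh
numerator   = 0.0027 − (-0.0589)·3.093909 − (-0.1006/3.2584)·2.927844 = 0.275326
denominator = 1 − 3.093909 = -2.093909
p = 0.275326 / -2.093909 = -0.1315

p = -0.1315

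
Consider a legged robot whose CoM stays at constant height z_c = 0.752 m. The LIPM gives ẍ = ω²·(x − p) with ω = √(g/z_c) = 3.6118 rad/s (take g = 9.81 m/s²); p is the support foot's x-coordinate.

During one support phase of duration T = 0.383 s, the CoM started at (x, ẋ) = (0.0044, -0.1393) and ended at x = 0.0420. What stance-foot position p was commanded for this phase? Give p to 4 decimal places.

ωT = 3.6118·0.383 = 1.383319; cosh(ωT) = 2.119431, sinh(ωT) = 1.868686
x(T) = p + (x₀−p)·cosh(ωT) + (ẋ₀/ω)·sinh(ωT) ⇒ p·(1 − cosh) = x(T) − x₀·cosh − (ẋ₀/ω)·sinh
numerator   = 0.0420 − (0.0044)·2.119431 − (-0.1393/3.6118)·1.868686 = 0.104746
denominator = 1 − 2.119431 = -1.119431
p = 0.104746 / -1.119431 = -0.0936

p = -0.0936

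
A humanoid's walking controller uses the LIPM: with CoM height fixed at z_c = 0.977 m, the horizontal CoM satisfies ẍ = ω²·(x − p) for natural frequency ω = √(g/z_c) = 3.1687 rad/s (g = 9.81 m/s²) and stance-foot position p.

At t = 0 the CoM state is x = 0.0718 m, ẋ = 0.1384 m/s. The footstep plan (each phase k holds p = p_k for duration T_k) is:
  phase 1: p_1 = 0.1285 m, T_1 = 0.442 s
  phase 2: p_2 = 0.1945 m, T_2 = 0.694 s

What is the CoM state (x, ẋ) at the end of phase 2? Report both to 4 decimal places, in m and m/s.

x = -0.3463, ẋ = -1.6818

phase 1: p=0.1285, T=0.442, ωT=1.400565, cosh=2.151976, sinh=1.905518; start (x,ẋ)=(0.071800, 0.138400) → end (x,ẋ)=(0.089711, -0.044522)
phase 2: p=0.1945, T=0.694, ωT=2.199078, cosh=4.563800, sinh=4.452895; start (x,ẋ)=(0.089711, -0.044522) → end (x,ẋ)=(-0.346303, -1.681755)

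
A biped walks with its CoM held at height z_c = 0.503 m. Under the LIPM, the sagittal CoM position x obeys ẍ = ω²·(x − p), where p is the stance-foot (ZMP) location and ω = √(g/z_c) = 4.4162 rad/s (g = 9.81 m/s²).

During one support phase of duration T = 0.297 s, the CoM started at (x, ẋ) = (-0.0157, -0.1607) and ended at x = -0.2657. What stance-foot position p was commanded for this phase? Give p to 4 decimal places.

ωT = 4.4162·0.297 = 1.311611; cosh(ωT) = 1.990768, sinh(ωT) = 1.721383
x(T) = p + (x₀−p)·cosh(ωT) + (ẋ₀/ω)·sinh(ωT) ⇒ p·(1 − cosh) = x(T) − x₀·cosh − (ẋ₀/ω)·sinh
numerator   = -0.2657 − (-0.0157)·1.990768 − (-0.1607/4.4162)·1.721383 = -0.171806
denominator = 1 − 1.990768 = -0.990768
p = -0.171806 / -0.990768 = 0.1734

p = 0.1734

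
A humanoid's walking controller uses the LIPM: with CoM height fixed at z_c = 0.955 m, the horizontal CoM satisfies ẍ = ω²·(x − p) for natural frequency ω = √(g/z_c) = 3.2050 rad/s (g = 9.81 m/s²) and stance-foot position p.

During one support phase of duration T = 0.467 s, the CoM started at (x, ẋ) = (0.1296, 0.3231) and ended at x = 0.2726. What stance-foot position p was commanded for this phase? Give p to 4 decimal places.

p = 0.1823

ωT = 3.2050·0.467 = 1.496735; cosh(ωT) = 2.345470, sinh(ωT) = 2.121610
x(T) = p + (x₀−p)·cosh(ωT) + (ẋ₀/ω)·sinh(ωT) ⇒ p·(1 − cosh) = x(T) − x₀·cosh − (ẋ₀/ω)·sinh
numerator   = 0.2726 − (0.1296)·2.345470 − (0.3231/3.2050)·2.121610 = -0.245255
denominator = 1 − 2.345470 = -1.345470
p = -0.245255 / -1.345470 = 0.1823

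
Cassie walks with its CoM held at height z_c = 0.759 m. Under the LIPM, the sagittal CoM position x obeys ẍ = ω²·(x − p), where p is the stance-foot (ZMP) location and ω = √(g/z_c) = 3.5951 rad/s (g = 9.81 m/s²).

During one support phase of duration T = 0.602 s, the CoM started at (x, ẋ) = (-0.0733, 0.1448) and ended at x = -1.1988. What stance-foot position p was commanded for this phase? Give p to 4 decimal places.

ωT = 3.5951·0.602 = 2.164250; cosh(ωT) = 4.411453, sinh(ωT) = 4.296617
x(T) = p + (x₀−p)·cosh(ωT) + (ẋ₀/ω)·sinh(ωT) ⇒ p·(1 − cosh) = x(T) − x₀·cosh − (ẋ₀/ω)·sinh
numerator   = -1.1988 − (-0.0733)·4.411453 − (0.1448/3.5951)·4.296617 = -1.048496
denominator = 1 − 4.411453 = -3.411453
p = -1.048496 / -3.411453 = 0.3073

p = 0.3073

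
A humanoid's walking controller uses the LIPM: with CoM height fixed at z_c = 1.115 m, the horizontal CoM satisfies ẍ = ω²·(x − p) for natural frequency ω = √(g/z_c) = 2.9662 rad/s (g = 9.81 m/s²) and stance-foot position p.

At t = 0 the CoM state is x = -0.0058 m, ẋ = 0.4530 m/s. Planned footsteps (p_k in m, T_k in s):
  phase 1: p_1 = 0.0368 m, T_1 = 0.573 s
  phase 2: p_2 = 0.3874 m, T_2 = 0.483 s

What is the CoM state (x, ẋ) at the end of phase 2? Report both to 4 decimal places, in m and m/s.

x = 0.8692, ẋ = 1.7025

phase 1: p=0.0368, T=0.573, ωT=1.699633, cosh=2.827344, sinh=2.644593; start (x,ẋ)=(-0.005800, 0.453000) → end (x,ẋ)=(0.320239, 0.946616)
phase 2: p=0.3874, T=0.483, ωT=1.432675, cosh=2.214280, sinh=1.975610; start (x,ẋ)=(0.320239, 0.946616) → end (x,ẋ)=(0.869172, 1.702506)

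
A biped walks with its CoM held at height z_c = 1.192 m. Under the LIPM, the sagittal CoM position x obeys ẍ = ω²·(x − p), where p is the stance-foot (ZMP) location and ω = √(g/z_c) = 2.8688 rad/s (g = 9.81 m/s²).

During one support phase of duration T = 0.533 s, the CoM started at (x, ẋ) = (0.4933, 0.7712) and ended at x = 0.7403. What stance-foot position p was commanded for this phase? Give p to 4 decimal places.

p = 0.7364

ωT = 2.8688·0.533 = 1.529070; cosh(ωT) = 2.415311, sinh(ωT) = 2.198574
x(T) = p + (x₀−p)·cosh(ωT) + (ẋ₀/ω)·sinh(ωT) ⇒ p·(1 − cosh) = x(T) − x₀·cosh − (ẋ₀/ω)·sinh
numerator   = 0.7403 − (0.4933)·2.415311 − (0.7712/2.8688)·2.198574 = -1.042201
denominator = 1 − 2.415311 = -1.415311
p = -1.042201 / -1.415311 = 0.7364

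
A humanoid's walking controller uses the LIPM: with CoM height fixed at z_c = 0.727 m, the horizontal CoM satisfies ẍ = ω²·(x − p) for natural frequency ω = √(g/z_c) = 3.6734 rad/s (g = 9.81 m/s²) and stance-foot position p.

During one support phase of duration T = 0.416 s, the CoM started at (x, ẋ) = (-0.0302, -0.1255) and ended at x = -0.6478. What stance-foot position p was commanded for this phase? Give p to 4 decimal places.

ωT = 3.6734·0.416 = 1.528134; cosh(ωT) = 2.413255, sinh(ωT) = 2.196315
x(T) = p + (x₀−p)·cosh(ωT) + (ẋ₀/ω)·sinh(ωT) ⇒ p·(1 − cosh) = x(T) − x₀·cosh − (ẋ₀/ω)·sinh
numerator   = -0.6478 − (-0.0302)·2.413255 − (-0.1255/3.6734)·2.196315 = -0.499884
denominator = 1 − 2.413255 = -1.413255
p = -0.499884 / -1.413255 = 0.3537

p = 0.3537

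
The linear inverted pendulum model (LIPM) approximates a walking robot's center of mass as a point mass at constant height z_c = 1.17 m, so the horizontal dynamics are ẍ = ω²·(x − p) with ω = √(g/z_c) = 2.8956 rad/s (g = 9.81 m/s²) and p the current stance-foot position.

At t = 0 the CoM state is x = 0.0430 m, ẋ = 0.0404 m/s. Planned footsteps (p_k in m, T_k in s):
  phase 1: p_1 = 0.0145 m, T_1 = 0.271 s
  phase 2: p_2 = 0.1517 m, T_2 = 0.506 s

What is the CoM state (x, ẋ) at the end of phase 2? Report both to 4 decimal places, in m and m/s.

phase 1: p=0.0145, T=0.271, ωT=0.784708, cosh=1.324010, sinh=0.867756; start (x,ẋ)=(0.043000, 0.040400) → end (x,ẋ)=(0.064341, 0.125101)
phase 2: p=0.1517, T=0.506, ωT=1.465174, cosh=2.279666, sinh=2.048628; start (x,ẋ)=(0.064341, 0.125101) → end (x,ẋ)=(0.041060, -0.233023)

x = 0.0411, ẋ = -0.2330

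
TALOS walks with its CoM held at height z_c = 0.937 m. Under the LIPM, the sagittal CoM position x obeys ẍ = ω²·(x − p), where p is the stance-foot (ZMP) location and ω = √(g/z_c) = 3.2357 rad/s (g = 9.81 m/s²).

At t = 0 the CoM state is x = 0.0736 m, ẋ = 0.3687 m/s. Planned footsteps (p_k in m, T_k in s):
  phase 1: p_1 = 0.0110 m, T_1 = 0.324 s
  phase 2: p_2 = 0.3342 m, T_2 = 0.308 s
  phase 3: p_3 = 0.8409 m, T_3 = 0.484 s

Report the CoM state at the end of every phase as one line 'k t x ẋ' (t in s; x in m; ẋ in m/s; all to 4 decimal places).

phase 1: p=0.0110, T=0.324, ωT=1.048367, cosh=1.601749, sinh=1.251239; start (x,ẋ)=(0.073600, 0.368700) → end (x,ẋ)=(0.253845, 0.844009)
phase 2: p=0.3342, T=0.308, ωT=0.996596, cosh=1.539089, sinh=1.169955; start (x,ẋ)=(0.253845, 0.844009) → end (x,ẋ)=(0.515701, 0.994812)
phase 3: p=0.8409, T=0.484, ωT=1.566079, cosh=2.498350, sinh=2.289487; start (x,ẋ)=(0.515701, 0.994812) → end (x,ẋ)=(0.732339, 0.076283)

1 0.3240 0.2538 0.8440
2 0.6320 0.5157 0.9948
3 1.1160 0.7323 0.0763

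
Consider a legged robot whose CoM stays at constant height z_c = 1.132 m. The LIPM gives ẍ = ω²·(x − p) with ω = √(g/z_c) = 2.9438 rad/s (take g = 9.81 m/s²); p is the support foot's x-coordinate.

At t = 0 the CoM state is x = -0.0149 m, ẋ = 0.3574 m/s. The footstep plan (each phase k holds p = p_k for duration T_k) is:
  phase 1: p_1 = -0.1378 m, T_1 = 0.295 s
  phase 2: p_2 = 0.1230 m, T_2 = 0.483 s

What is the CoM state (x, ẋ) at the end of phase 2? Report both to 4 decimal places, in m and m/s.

phase 1: p=-0.1378, T=0.295, ωT=0.868421, cosh=1.401379, sinh=0.981766; start (x,ẋ)=(-0.014900, 0.357400) → end (x,ẋ)=(0.153623, 0.856049)
phase 2: p=0.1230, T=0.483, ωT=1.421855, cosh=2.193035, sinh=1.951769; start (x,ẋ)=(0.153623, 0.856049) → end (x,ẋ)=(0.757727, 2.053295)

x = 0.7577, ẋ = 2.0533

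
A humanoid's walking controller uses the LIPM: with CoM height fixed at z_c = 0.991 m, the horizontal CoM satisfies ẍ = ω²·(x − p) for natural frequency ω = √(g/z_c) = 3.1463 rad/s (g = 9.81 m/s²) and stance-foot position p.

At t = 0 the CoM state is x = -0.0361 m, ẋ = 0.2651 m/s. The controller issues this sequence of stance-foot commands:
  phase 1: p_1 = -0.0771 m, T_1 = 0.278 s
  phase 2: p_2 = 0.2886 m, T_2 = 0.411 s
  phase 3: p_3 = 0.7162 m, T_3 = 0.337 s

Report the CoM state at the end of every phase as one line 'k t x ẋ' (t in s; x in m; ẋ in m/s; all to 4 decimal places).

1 0.2780 0.0641 0.5009
2 0.6890 0.1169 -0.2088
3 1.0260 -0.3370 -2.7330

phase 1: p=-0.0771, T=0.278, ωT=0.874671, cosh=1.407543, sinh=0.990544; start (x,ẋ)=(-0.036100, 0.265100) → end (x,ẋ)=(0.064070, 0.500918)
phase 2: p=0.2886, T=0.411, ωT=1.293129, cosh=1.959292, sinh=1.684881; start (x,ẋ)=(0.064070, 0.500918) → end (x,ẋ)=(0.116928, -0.208819)
phase 3: p=0.7162, T=0.337, ωT=1.060303, cosh=1.616798, sinh=1.270448; start (x,ẋ)=(0.116928, -0.208819) → end (x,ẋ)=(-0.337021, -2.733033)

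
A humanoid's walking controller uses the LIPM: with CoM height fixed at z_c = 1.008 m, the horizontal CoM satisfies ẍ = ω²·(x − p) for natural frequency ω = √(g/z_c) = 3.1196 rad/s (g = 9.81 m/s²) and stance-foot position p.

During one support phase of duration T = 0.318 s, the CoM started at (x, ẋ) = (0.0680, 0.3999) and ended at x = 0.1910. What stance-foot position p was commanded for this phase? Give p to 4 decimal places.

p = 0.1169

ωT = 3.1196·0.318 = 0.992033; cosh(ωT) = 1.533766, sinh(ωT) = 1.162944
x(T) = p + (x₀−p)·cosh(ωT) + (ẋ₀/ω)·sinh(ωT) ⇒ p·(1 − cosh) = x(T) − x₀·cosh − (ẋ₀/ω)·sinh
numerator   = 0.1910 − (0.0680)·1.533766 − (0.3999/3.1196)·1.162944 = -0.062373
denominator = 1 − 1.533766 = -0.533766
p = -0.062373 / -0.533766 = 0.1169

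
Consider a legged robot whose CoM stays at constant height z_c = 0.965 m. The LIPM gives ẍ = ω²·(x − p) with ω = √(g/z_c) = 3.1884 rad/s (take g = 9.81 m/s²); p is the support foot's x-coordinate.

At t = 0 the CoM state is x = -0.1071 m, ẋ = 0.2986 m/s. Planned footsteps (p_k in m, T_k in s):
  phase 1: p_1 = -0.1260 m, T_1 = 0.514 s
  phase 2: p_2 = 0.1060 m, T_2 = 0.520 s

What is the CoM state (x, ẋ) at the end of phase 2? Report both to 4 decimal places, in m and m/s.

phase 1: p=-0.1260, T=0.514, ωT=1.638838, cosh=2.671693, sinh=2.477487; start (x,ẋ)=(-0.107100, 0.298600) → end (x,ẋ)=(0.156517, 0.947063)
phase 2: p=0.1060, T=0.520, ωT=1.657968, cosh=2.719580, sinh=2.529055; start (x,ẋ)=(0.156517, 0.947063) → end (x,ẋ)=(0.994599, 2.982961)

x = 0.9946, ẋ = 2.9830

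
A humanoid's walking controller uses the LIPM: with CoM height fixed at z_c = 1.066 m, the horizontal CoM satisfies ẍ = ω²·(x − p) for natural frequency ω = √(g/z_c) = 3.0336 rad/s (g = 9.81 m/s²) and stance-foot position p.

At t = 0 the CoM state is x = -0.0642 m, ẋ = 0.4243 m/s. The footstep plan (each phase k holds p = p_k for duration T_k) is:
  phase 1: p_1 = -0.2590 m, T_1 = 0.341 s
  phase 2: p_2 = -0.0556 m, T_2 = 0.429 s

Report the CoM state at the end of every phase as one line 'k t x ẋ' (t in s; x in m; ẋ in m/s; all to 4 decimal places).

phase 1: p=-0.2590, T=0.341, ωT=1.034458, cosh=1.584499, sinh=1.229080; start (x,ẋ)=(-0.064200, 0.424300) → end (x,ẋ)=(0.221568, 1.398622)
phase 2: p=-0.0556, T=0.429, ωT=1.301414, cosh=1.973318, sinh=1.701172; start (x,ẋ)=(0.221568, 1.398622) → end (x,ẋ)=(1.275655, 4.190301)

1 0.3410 0.2216 1.3986
2 0.7700 1.2757 4.1903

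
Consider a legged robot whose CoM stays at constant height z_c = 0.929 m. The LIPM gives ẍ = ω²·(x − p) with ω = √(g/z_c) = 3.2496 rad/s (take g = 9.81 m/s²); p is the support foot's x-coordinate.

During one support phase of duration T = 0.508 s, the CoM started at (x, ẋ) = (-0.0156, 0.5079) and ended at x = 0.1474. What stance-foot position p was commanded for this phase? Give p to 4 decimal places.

p = 0.1191

ωT = 3.2496·0.508 = 1.650797; cosh(ωT) = 2.701514, sinh(ωT) = 2.509617
x(T) = p + (x₀−p)·cosh(ωT) + (ẋ₀/ω)·sinh(ωT) ⇒ p·(1 − cosh) = x(T) − x₀·cosh − (ẋ₀/ω)·sinh
numerator   = 0.1474 − (-0.0156)·2.701514 − (0.5079/3.2496)·2.509617 = -0.202700
denominator = 1 − 2.701514 = -1.701514
p = -0.202700 / -1.701514 = 0.1191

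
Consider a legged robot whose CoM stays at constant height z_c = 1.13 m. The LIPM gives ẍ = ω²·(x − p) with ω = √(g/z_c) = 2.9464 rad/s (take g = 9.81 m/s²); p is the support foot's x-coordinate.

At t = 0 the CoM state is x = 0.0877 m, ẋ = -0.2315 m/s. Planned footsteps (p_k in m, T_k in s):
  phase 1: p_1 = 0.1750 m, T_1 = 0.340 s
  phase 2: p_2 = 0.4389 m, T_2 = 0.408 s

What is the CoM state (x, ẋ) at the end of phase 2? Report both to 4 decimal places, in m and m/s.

x = -0.7917, ẋ = -3.3893

phase 1: p=0.1750, T=0.340, ωT=1.001776, cosh=1.545170, sinh=1.177944; start (x,ẋ)=(0.087700, -0.231500) → end (x,ẋ)=(-0.052445, -0.660698)
phase 2: p=0.4389, T=0.408, ωT=1.202131, cosh=1.813877, sinh=1.513324; start (x,ẋ)=(-0.052445, -0.660698) → end (x,ẋ)=(-0.791686, -3.389262)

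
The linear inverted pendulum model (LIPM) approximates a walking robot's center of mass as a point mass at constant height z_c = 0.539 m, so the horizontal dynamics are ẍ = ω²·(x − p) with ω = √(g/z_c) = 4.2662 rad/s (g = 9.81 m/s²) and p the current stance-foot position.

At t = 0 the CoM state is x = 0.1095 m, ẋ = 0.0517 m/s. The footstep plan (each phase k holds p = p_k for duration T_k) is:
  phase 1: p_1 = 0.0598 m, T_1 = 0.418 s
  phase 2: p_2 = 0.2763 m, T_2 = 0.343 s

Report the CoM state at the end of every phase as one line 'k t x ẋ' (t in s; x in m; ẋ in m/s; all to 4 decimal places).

phase 1: p=0.0598, T=0.418, ωT=1.783272, cosh=3.058688, sinh=2.890600; start (x,ẋ)=(0.109500, 0.051700) → end (x,ẋ)=(0.246847, 0.771029)
phase 2: p=0.2763, T=0.343, ωT=1.463307, cosh=2.275845, sinh=2.044376; start (x,ẋ)=(0.246847, 0.771029) → end (x,ẋ)=(0.578748, 1.497857)

1 0.4180 0.2468 0.7710
2 0.7610 0.5787 1.4979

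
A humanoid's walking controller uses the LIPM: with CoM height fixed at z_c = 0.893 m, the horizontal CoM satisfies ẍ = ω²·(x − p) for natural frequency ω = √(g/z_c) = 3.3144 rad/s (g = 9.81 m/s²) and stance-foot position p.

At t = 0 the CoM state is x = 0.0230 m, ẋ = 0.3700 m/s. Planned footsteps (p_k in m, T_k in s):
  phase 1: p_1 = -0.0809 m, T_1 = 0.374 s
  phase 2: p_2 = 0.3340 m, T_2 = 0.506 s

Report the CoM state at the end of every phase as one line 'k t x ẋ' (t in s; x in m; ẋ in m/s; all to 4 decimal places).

phase 1: p=-0.0809, T=0.374, ωT=1.239586, cosh=1.871843, sinh=1.582339; start (x,ẋ)=(0.023000, 0.370000) → end (x,ẋ)=(0.290227, 1.237486)
phase 2: p=0.3340, T=0.506, ωT=1.677086, cosh=2.768432, sinh=2.581514; start (x,ẋ)=(0.290227, 1.237486) → end (x,ẋ)=(1.176669, 3.051369)

1 0.3740 0.2902 1.2375
2 0.8800 1.1767 3.0514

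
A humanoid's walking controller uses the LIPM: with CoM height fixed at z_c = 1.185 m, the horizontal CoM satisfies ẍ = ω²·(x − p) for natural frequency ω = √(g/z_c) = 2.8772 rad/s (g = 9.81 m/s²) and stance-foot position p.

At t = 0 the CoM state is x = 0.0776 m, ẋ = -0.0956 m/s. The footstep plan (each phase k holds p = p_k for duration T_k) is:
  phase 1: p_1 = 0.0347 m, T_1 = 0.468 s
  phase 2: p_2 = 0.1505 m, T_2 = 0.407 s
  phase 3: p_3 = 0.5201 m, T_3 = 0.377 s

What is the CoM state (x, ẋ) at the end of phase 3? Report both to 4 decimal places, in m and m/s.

x = -0.4692, ẋ = -2.4581

phase 1: p=0.0347, T=0.468, ωT=1.346530, cosh=2.052102, sinh=1.791960; start (x,ẋ)=(0.077600, -0.095600) → end (x,ẋ)=(0.063194, 0.025004)
phase 2: p=0.1505, T=0.407, ωT=1.171020, cosh=1.767666, sinh=1.457616; start (x,ẋ)=(0.063194, 0.025004) → end (x,ẋ)=(0.008840, -0.321949)
phase 3: p=0.5201, T=0.377, ωT=1.084704, cosh=1.648283, sinh=1.310282; start (x,ẋ)=(0.008840, -0.321949) → end (x,ẋ)=(-0.469218, -2.458085)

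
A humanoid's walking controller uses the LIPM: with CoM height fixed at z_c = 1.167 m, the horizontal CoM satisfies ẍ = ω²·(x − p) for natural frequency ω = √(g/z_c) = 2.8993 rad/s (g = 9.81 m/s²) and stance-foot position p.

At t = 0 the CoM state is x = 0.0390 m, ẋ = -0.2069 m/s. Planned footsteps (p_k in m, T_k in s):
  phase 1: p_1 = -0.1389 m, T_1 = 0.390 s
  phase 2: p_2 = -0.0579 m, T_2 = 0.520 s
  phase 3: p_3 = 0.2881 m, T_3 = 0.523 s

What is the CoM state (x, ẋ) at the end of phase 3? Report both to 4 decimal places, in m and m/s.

phase 1: p=-0.1389, T=0.390, ωT=1.130727, cosh=1.710353, sinh=1.387555; start (x,ẋ)=(0.039000, -0.206900) → end (x,ẋ)=(0.066353, 0.361808)
phase 2: p=-0.0579, T=0.520, ωT=1.507636, cosh=2.368738, sinh=2.147305; start (x,ẋ)=(0.066353, 0.361808) → end (x,ẋ)=(0.504389, 1.630589)
phase 3: p=0.2881, T=0.523, ωT=1.516334, cosh=2.387504, sinh=2.167989; start (x,ẋ)=(0.504389, 1.630589) → end (x,ẋ)=(2.023784, 5.252554)

x = 2.0238, ẋ = 5.2526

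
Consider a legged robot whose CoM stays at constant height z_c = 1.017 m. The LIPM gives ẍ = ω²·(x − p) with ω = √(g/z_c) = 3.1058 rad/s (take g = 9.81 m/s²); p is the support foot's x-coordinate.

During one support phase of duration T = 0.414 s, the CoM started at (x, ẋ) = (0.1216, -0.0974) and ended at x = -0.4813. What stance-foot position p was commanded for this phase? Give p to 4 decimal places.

ωT = 3.1058·0.414 = 1.285801; cosh(ωT) = 1.946997, sinh(ωT) = 1.670568
x(T) = p + (x₀−p)·cosh(ωT) + (ẋ₀/ω)·sinh(ωT) ⇒ p·(1 − cosh) = x(T) − x₀·cosh − (ẋ₀/ω)·sinh
numerator   = -0.4813 − (0.1216)·1.946997 − (-0.0974/3.1058)·1.670568 = -0.665665
denominator = 1 − 1.946997 = -0.946997
p = -0.665665 / -0.946997 = 0.7029

p = 0.7029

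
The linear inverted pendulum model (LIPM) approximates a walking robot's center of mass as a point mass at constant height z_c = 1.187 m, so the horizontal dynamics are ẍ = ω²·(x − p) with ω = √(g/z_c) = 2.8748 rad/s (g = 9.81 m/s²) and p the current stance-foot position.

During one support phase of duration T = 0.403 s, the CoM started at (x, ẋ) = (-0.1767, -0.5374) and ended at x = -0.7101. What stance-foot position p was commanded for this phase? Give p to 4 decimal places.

p = 0.1768

ωT = 2.8748·0.403 = 1.158544; cosh(ωT) = 1.749618, sinh(ωT) = 1.435675
x(T) = p + (x₀−p)·cosh(ωT) + (ẋ₀/ω)·sinh(ωT) ⇒ p·(1 − cosh) = x(T) − x₀·cosh − (ẋ₀/ω)·sinh
numerator   = -0.7101 − (-0.1767)·1.749618 − (-0.5374/2.8748)·1.435675 = -0.132565
denominator = 1 − 1.749618 = -0.749618
p = -0.132565 / -0.749618 = 0.1768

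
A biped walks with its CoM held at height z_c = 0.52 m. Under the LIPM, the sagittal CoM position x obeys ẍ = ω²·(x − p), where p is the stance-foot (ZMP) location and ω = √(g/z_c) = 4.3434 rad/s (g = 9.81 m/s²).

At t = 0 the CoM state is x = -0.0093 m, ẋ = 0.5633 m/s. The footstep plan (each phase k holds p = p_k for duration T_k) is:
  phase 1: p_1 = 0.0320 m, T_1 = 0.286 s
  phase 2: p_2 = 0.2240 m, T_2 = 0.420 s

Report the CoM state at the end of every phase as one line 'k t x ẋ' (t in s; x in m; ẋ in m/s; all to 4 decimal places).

1 0.2860 0.1604 0.7720
2 0.7060 0.5582 1.6207

phase 1: p=0.0320, T=0.286, ωT=1.242212, cosh=1.876006, sinh=1.587261; start (x,ẋ)=(-0.009300, 0.563300) → end (x,ẋ)=(0.160374, 0.772027)
phase 2: p=0.2240, T=0.420, ωT=1.824228, cosh=3.179675, sinh=3.018333; start (x,ẋ)=(0.160374, 0.772027) → end (x,ẋ)=(0.558192, 1.620677)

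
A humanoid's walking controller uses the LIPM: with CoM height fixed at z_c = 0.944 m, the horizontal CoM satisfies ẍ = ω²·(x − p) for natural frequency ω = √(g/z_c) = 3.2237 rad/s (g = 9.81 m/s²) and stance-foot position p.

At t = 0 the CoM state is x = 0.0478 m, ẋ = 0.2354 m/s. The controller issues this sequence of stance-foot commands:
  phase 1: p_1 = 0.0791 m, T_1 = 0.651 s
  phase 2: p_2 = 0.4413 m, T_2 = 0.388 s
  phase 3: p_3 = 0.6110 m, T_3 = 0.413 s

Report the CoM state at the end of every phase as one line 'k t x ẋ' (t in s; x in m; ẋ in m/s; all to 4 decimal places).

phase 1: p=0.0791, T=0.651, ωT=2.098629, cosh=4.138802, sinh=4.016177; start (x,ẋ)=(0.047800, 0.235400) → end (x,ẋ)=(0.242824, 0.569034)
phase 2: p=0.4413, T=0.388, ωT=1.250796, cosh=1.889699, sinh=1.603422; start (x,ẋ)=(0.242824, 0.569034) → end (x,ẋ)=(0.349269, 0.049388)
phase 3: p=0.6110, T=0.413, ωT=1.331388, cosh=2.025203, sinh=1.761093; start (x,ẋ)=(0.349269, 0.049388) → end (x,ẋ)=(0.107922, -1.385888)

1 0.6510 0.2428 0.5690
2 1.0390 0.3493 0.0494
3 1.4520 0.1079 -1.3859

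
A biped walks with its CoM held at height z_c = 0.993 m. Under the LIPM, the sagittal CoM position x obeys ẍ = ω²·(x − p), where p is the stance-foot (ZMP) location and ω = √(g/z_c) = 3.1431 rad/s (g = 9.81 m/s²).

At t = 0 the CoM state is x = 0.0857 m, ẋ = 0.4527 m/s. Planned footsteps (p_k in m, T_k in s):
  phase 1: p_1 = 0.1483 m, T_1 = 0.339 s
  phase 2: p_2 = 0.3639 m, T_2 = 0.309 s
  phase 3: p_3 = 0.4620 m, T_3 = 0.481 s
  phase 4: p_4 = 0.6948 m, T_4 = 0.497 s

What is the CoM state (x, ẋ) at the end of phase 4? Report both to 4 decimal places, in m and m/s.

x = -0.3581, ẋ = -3.1259

phase 1: p=0.1483, T=0.339, ωT=1.065511, cosh=1.623437, sinh=1.278885; start (x,ẋ)=(0.085700, 0.452700) → end (x,ẋ)=(0.230870, 0.483299)
phase 2: p=0.3639, T=0.309, ωT=0.971218, cosh=1.509890, sinh=1.131269; start (x,ẋ)=(0.230870, 0.483299) → end (x,ẋ)=(0.336989, 0.256716)
phase 3: p=0.4620, T=0.481, ωT=1.511831, cosh=2.377767, sinh=2.157261; start (x,ẋ)=(0.336989, 0.256716) → end (x,ẋ)=(0.340951, -0.237222)
phase 4: p=0.6948, T=0.497, ωT=1.562121, cosh=2.489307, sinh=2.279617; start (x,ẋ)=(0.340951, -0.237222) → end (x,ẋ)=(-0.358091, -3.125871)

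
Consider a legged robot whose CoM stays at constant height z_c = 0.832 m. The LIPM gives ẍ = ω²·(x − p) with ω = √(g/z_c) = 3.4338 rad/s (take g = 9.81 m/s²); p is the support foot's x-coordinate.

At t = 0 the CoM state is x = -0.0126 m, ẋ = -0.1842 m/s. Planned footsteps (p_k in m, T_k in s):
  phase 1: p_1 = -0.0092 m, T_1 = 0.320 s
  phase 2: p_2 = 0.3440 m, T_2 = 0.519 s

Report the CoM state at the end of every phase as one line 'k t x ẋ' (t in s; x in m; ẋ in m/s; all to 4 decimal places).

phase 1: p=-0.0092, T=0.320, ωT=1.098816, cosh=1.666938, sinh=1.333673; start (x,ẋ)=(-0.012600, -0.184200) → end (x,ẋ)=(-0.086410, -0.322621)
phase 2: p=0.3440, T=0.519, ωT=1.782142, cosh=3.055425, sinh=2.887148; start (x,ẋ)=(-0.086410, -0.322621) → end (x,ẋ)=(-1.242346, -5.252780)

1 0.3200 -0.0864 -0.3226
2 0.8390 -1.2423 -5.2528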